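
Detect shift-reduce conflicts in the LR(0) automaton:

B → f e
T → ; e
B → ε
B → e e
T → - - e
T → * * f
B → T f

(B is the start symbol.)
Yes — I0: [B → .] vs [B → . e e]

A shift-reduce conflict occurs when an LR(0) state has both:
  - a complete (reduce) item [A → α .] (dot at the end), and
  - a shift item [B → β . c γ] (dot before a terminal).

Augment with B' → B and build the canonical LR(0) collection (I0 = CLOSURE({[B' → . B]}), then GOTO on every symbol after a dot until no new states appear). It has 16 states:
  I0: { [B → . T f], [B → . e e], [B → . f e], [B → .], [B' → . B], [T → . * * f], [T → . - - e], [T → . ; e] }  — shift, reduce
  I1: { [T → * . * f] }  — shift
  I2: { [T → - . - e] }  — shift
  I3: { [T → ; . e] }  — shift
  I4: { [B' → B .] }  — accept
  I5: { [B → T . f] }  — shift
  I6: { [B → e . e] }  — shift
  I7: { [B → f . e] }  — shift
  I8: { [B → f e .] }  — reduce
  I9: { [B → e e .] }  — reduce
  I10: { [B → T f .] }  — reduce
  I11: { [T → ; e .] }  — reduce
  I12: { [T → - - . e] }  — shift
  I13: { [T → - - e .] }  — reduce
  I14: { [T → * * . f] }  — shift
  I15: { [T → * * f .] }  — reduce

I0 contains reduce item [B → .] and shift items [B → . e e], [B → . f e], [T → . * * f], [T → . - - e], [T → . ; e] — shift-reduce conflict.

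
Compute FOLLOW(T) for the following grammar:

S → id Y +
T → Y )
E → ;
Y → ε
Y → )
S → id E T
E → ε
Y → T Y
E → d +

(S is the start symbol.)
{ $, ')', '+' }

In S → id E T: T is at the end, add FOLLOW(S)
In Y → T Y: T is followed by Y, add FIRST(Y) \ {ε} = { ')' }
  Y is nullable, so also add FOLLOW(Y)

The FOLLOW sets referred to above (computed the same way, to a fixed point):
  FOLLOW(S) = { $ }
  FOLLOW(Y) = { ')', '+' }

Taking the union: FOLLOW(T) = { $, ')', '+' }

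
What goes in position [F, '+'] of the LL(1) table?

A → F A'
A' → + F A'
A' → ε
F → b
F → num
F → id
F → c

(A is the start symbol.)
To find M[F, '+'], we find productions for F where '+' is in the predict set (PREDICT(N → α) = (FIRST(α) \ {ε}) ∪ (FOLLOW(N) if α ⇒* ε)).

F → b: PREDICT = { 'b' }
F → num: PREDICT = { 'num' }
F → id: PREDICT = { 'id' }
F → c: PREDICT = { 'c' }

M[F, '+'] is empty (no production applies)

Answer: Empty (error entry)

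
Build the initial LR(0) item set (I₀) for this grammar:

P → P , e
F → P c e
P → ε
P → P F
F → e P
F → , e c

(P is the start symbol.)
{ [P → . P , e], [P → . P F], [P → .], [P' → . P] }

First, augment the grammar with P' → P
I₀ = CLOSURE({ [P' → . P] }):
  [P' → . P] has the dot before P: add [P → . P , e], [P → .], [P → . P F]
No further items can be added.

I₀ = { [P → . P , e], [P → . P F], [P → .], [P' → . P] }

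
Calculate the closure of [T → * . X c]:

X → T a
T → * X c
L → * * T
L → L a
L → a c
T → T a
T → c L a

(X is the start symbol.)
{ [T → * . X c], [T → . * X c], [T → . T a], [T → . c L a], [X → . T a] }

To compute CLOSURE, for each item [A → α.Bβ] where B is a non-terminal, add [B → .γ] for all productions B → γ; repeat for the newly added items until nothing changes.

Start with: [T → * . X c]
  [T → * . X c] has the dot before X: add [X → . T a]
  [X → . T a] has the dot before T: add [T → . * X c], [T → . T a], [T → . c L a]
No further items can be added.

CLOSURE = { [T → * . X c], [T → . * X c], [T → . T a], [T → . c L a], [X → . T a] }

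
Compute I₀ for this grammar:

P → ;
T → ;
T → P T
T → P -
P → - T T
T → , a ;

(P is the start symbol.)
First, augment the grammar with P' → P
I₀ = CLOSURE({ [P' → . P] }):
  [P' → . P] has the dot before P: add [P → . ;], [P → . - T T]
No further items can be added.

I₀ = { [P → . - T T], [P → . ;], [P' → . P] }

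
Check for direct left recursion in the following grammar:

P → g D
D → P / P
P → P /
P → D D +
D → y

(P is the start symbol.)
Yes, P is left-recursive

Direct left recursion occurs when N → N α for some non-terminal N (the right-hand side begins with the left-hand side itself).

P → g D: starts with g
D → P / P: starts with P
P → P /: LEFT RECURSIVE (starts with P)
P → D D +: starts with D
D → y: starts with y

The grammar has direct left recursion on: P.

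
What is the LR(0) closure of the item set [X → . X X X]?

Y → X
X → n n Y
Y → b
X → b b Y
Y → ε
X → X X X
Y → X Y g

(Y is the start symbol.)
Start with: [X → . X X X]
  [X → . X X X] has the dot before X: add [X → . n n Y], [X → . b b Y]
No further items can be added.

CLOSURE = { [X → . X X X], [X → . b b Y], [X → . n n Y] }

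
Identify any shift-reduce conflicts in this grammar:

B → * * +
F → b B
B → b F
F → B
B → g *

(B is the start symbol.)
Augment with B' → B and build the canonical LR(0) collection (I0 = CLOSURE({[B' → . B]}), then GOTO on every symbol after a dot until no new states appear). It has 12 states:
  I0: { [B → . * * +], [B → . b F], [B → . g *], [B' → . B] }  — shift
  I1: { [B → * . * +] }  — shift
  I2: { [B' → B .] }  — accept
  I3: { [B → . * * +], [B → . b F], [B → . g *], [B → b . F], [F → . B], [F → . b B] }  — shift
  I4: { [B → g . *] }  — shift
  I5: { [B → g * .] }  — reduce
  I6: { [F → B .] }  — reduce
  I7: { [B → b F .] }  — reduce
  I8: { [B → . * * +], [B → . b F], [B → . g *], [B → b . F], [F → . B], [F → . b B], [F → b . B] }  — shift
  I9: { [F → B .], [F → b B .] }  — 2 reduces
  I10: { [B → * * . +] }  — shift
  I11: { [B → * * + .] }  — reduce

No state contains both a complete item and a shift item.

Answer: No shift-reduce conflicts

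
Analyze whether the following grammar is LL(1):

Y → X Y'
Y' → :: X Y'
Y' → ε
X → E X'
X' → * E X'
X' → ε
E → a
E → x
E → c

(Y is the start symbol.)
Yes, the grammar is LL(1).

A grammar is LL(1) if for each non-terminal N with multiple productions, the predict sets of those productions are pairwise disjoint, where PREDICT(N → α) = (FIRST(α) \ {ε}) ∪ (FOLLOW(N) if α ⇒* ε).

Relevant sets:
  FOLLOW(Y') = { $ }
  FOLLOW(X') = { $, '::' }

For Y':
  PREDICT(Y' → :: X Y') = { '::' }
  PREDICT(Y' → ε) = { $ }
For X':
  PREDICT(X' → '*' E X') = { '*' }
  PREDICT(X' → ε) = { $, '::' }
For E:
  PREDICT(E → a) = { 'a' }
  PREDICT(E → x) = { 'x' }
  PREDICT(E → c) = { 'c' }
Y, X have a single production, so nothing to check there.

All predict sets are disjoint. The grammar IS LL(1).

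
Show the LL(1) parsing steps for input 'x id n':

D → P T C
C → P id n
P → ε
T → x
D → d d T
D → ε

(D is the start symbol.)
Stack is shown with the top on the left.

Stack     Input     Action
--------------------------
D $       x id n $  output D → P T C
P T C $   x id n $  output P → ε
T C $     x id n $  output T → x
x C $     x id n $  match 'x'
C $       id n $    output C → P id n
P id n $  id n $    output P → ε
id n $    id n $    match 'id'
n $       n $       match 'n'
$         $         accept

The string is accepted.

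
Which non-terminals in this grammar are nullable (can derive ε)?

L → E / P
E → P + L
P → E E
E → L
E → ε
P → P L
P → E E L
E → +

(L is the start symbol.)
{ 'E', 'P' }

A non-terminal is nullable if it can derive ε (the empty string): either it has an ε-production, or it has a production whose right-hand side consists entirely of nullable non-terminals.

ε-productions: E → ε
So E is immediately nullable.
P → E E: every symbol on the right is nullable, so P is nullable too.
No further non-terminal can be added: every production for the remaining non-terminals contains a terminal or a non-nullable non-terminal.
Nullable = { 'E', 'P' }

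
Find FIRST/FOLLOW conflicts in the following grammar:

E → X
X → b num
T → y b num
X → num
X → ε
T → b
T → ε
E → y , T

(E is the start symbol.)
A FIRST/FOLLOW conflict occurs when a non-terminal N has a nullable alternative N → β (β ⇒* ε) and another alternative N → α with FIRST(α) ∩ FOLLOW(N) ≠ ∅: on such a lookahead the parser cannot decide between expanding α and letting N vanish via β.

Nullable non-terminals: E, T, X.
FIRST sets used below: FIRST(X) = { 'b', 'num', ε }

E: nullable alternative(s) E → X; FOLLOW(E) = { $ }
  E → X: FIRST \ {ε} = { 'b', 'num' } — this is the only nullable alternative, skip
  E → y , T: FIRST \ {ε} = { 'y' } — disjoint from FOLLOW(E)

T: nullable alternative(s) T → ε; FOLLOW(T) = { $ }
  T → y b num: FIRST \ {ε} = { 'y' } — disjoint from FOLLOW(T)
  T → b: FIRST \ {ε} = { 'b' } — disjoint from FOLLOW(T)
  T → ε: FIRST \ {ε} = { } — this is the only nullable alternative, skip

X: nullable alternative(s) X → ε; FOLLOW(X) = { $ }
  X → b num: FIRST \ {ε} = { 'b' } — disjoint from FOLLOW(X)
  X → num: FIRST \ {ε} = { 'num' } — disjoint from FOLLOW(X)
  X → ε: FIRST \ {ε} = { } — this is the only nullable alternative, skip

No FIRST/FOLLOW conflicts found.

Answer: No FIRST/FOLLOW conflicts.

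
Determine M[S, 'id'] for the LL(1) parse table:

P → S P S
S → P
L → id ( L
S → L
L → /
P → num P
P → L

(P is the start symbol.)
To find M[S, 'id'], we find productions for S where 'id' is in the predict set (PREDICT(N → α) = (FIRST(α) \ {ε}) ∪ (FOLLOW(N) if α ⇒* ε)).

Relevant sets:
  FIRST(P) = { '/', 'id', 'num' }
  FIRST(L) = { '/', 'id' }

S → P: PREDICT = { '/', 'id', 'num' }
  'id' is in predict set, so this production goes in M[S, 'id']
S → L: PREDICT = { '/', 'id' }
  'id' is in predict set, so this production goes in M[S, 'id']

M[S, 'id'] = S → P, S → L  (a multiply-defined cell — the grammar is not LL(1))

Answer: S → P, S → L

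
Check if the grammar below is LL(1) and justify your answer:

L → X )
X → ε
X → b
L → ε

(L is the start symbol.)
Yes, the grammar is LL(1).

Relevant sets:
  FIRST(X) = { 'b', ε }
  FOLLOW(L) = { $ }
  FOLLOW(X) = { ')' }

For L:
  PREDICT(L → X ')') = { ')', 'b' }
  PREDICT(L → ε) = { $ }
For X:
  PREDICT(X → ε) = { ')' }
  PREDICT(X → b) = { 'b' }

All predict sets are disjoint. The grammar IS LL(1).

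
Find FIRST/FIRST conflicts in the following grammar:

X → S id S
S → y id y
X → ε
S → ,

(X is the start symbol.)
No FIRST/FIRST conflicts.

A FIRST/FIRST conflict occurs when two productions N → α and N → β for the same non-terminal have FIRST(α) ∩ FIRST(β) ≠ ∅ (with ε ∈ FIRST of a nullable right-hand side, so two nullable alternatives also conflict).

FIRST sets of the non-terminals at (or reachable through a nullable prefix from) the front of some alternative:
  FIRST(S) = { ',', 'y' }

Productions for X:
  X → S id S: FIRST = { ',', 'y' }
  X → ε: FIRST = { ε }
Productions for S:
  S → y id y: FIRST = { 'y' }
  S → ,: FIRST = { ',' }

All alternatives of each non-terminal have pairwise disjoint FIRST sets.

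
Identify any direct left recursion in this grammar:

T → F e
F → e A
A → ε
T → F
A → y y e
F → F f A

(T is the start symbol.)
Yes, F is left-recursive

Direct left recursion occurs when N → N α for some non-terminal N (the right-hand side begins with the left-hand side itself).

T → F e: starts with F
F → e A: starts with e
A → ε: starts with ε
T → F: starts with F
A → y y e: starts with y
F → F f A: LEFT RECURSIVE (starts with F)

The grammar has direct left recursion on: F.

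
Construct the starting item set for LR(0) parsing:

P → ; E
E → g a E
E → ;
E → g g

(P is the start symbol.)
{ [P → . ; E], [P' → . P] }

First, augment the grammar with P' → P
I₀ = CLOSURE({ [P' → . P] }):
  [P' → . P] has the dot before P: add [P → . ; E]
No further items can be added.

I₀ = { [P → . ; E], [P' → . P] }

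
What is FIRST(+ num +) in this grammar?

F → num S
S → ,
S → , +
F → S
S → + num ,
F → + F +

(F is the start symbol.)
To compute FIRST(+ num +), process the symbols left to right:
Symbol + is a terminal. Add '+' and stop.
FIRST(+ num +) = { '+' }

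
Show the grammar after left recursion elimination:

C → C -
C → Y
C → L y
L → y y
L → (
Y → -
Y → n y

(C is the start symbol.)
C is directly left-recursive. The standard transformation for
  A → A α₁ | ... | A α_m | β₁ | ... | β_n
is
  A  → β₁ A' | ... | β_n A'
  A' → α₁ A' | ... | α_m A' | ε

C → Y becomes C → Y C'
C → L y becomes C → L y C'
C → C - becomes C' → - C'
Add C' → ε

Productions for other non-terminals are unchanged:
  L → y y
  L → (
  Y → -
  Y → n y

Resulting grammar:
C → Y C'
C → L y C'
C' → - C'
C' → ε
L → y y
L → (
Y → -
Y → n y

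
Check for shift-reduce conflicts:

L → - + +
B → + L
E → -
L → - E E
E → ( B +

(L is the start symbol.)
A shift-reduce conflict occurs when an LR(0) state has both:
  - a complete (reduce) item [A → α .] (dot at the end), and
  - a shift item [B → β . c γ] (dot before a terminal).

Augment with L' → L and build the canonical LR(0) collection (I0 = CLOSURE({[L' → . L]}), then GOTO on every symbol after a dot until no new states appear). It has 13 states:
  I0: { [L → . - + +], [L → . - E E], [L' → . L] }  — shift
  I1: { [E → . ( B +], [E → . -], [L → - . + +], [L → - . E E] }  — shift
  I2: { [L' → L .] }  — accept
  I3: { [B → . + L], [E → ( . B +] }  — shift
  I4: { [L → - + . +] }  — shift
  I5: { [E → - .] }  — reduce
  I6: { [E → . ( B +], [E → . -], [L → - E . E] }  — shift
  I7: { [L → - E E .] }  — reduce
  I8: { [L → - + + .] }  — reduce
  I9: { [B → + . L], [L → . - + +], [L → . - E E] }  — shift
  I10: { [E → ( B . +] }  — shift
  I11: { [E → ( B + .] }  — reduce
  I12: { [B → + L .] }  — reduce

No state contains both a complete item and a shift item.

Answer: No shift-reduce conflicts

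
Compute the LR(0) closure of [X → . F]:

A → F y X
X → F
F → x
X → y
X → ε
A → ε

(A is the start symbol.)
{ [F → . x], [X → . F] }

Start with: [X → . F]
  [X → . F] has the dot before F: add [F → . x]
No further items can be added.

CLOSURE = { [F → . x], [X → . F] }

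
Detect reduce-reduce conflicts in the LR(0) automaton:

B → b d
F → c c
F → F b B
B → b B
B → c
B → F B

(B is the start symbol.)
Yes — I10: [B → b B .] vs [F → F b B .]

A reduce-reduce conflict occurs when an LR(0) state has two complete items [A → α .] and [B → β .] — both call for a reduction, and with no lookahead the parser cannot choose between them.

Augment with B' → B and build the canonical LR(0) collection (I0 = CLOSURE({[B' → . B]}), then GOTO on every symbol after a dot until no new states appear). It has 11 states:
  I0: { [B → . F B], [B → . b B], [B → . b d], [B → . c], [B' → . B], [F → . F b B], [F → . c c] }  — shift
  I1: { [B' → B .] }  — accept
  I2: { [B → . F B], [B → . b B], [B → . b d], [B → . c], [B → F . B], [F → . F b B], [F → . c c], [F → F . b B] }  — shift
  I3: { [B → . F B], [B → . b B], [B → . b d], [B → . c], [B → b . B], [B → b . d], [F → . F b B], [F → . c c] }  — shift
  I4: { [B → c .], [F → c . c] }  — shift, reduce
  I5: { [F → c c .] }  — reduce
  I6: { [B → b B .] }  — reduce
  I7: { [B → b d .] }  — reduce
  I8: { [B → F B .] }  — reduce
  I9: { [B → . F B], [B → . b B], [B → . b d], [B → . c], [B → b . B], [B → b . d], [F → . F b B], [F → . c c], [F → F b . B] }  — shift
  I10: { [B → b B .], [F → F b B .] }  — 2 reduces

I10 contains complete items [B → b B .], [F → F b B .] — reduce-reduce conflict.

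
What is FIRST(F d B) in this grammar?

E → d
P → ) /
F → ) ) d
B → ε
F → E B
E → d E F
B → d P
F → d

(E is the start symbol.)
{ ')', 'd' }

FIRST sets of the non-terminals involved (from the grammar, by fixed-point iteration):
  FIRST(F) = { ')', 'd' }

To compute FIRST(F d B), process the symbols left to right:
Symbol F is a non-terminal. Add FIRST(F) \ {ε} = { ')', 'd' }
F is not nullable (ε ∉ FIRST(F)), so stop here.
FIRST(F d B) = { ')', 'd' }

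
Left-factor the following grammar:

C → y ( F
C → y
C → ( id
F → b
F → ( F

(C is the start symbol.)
Left-factoring transforms A → αβ₁ | αβ₂ into A → αA' and A' → β₁ | β₂
(α is the longest common prefix among the alternatives). Repeat until
no nonterminal has two alternatives with a common prefix.

Round 1: C has alternatives sharing prefix 'y'. Introduce C': C → y C'
  Add: C' → ( F
  Add: C' → ε

No remaining common prefixes — done.

Resulting grammar:
C → y C'
C' → ( F
C' → ε
C → ( id
F → b
F → ( F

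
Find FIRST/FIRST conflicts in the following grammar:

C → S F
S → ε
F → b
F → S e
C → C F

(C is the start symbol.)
FIRST sets of the non-terminals at (or reachable through a nullable prefix from) the front of some alternative:
  FIRST(S) = { ε }
  FIRST(F) = { 'b', 'e' }
  FIRST(C) = { 'b', 'e' }

Productions for C:
  C → S F: FIRST = { 'b', 'e' }
  C → C F: FIRST = { 'b', 'e' }
Productions for F:
  F → b: FIRST = { 'b' }
  F → S e: FIRST = { 'e' }
S has only one production, so no FIRST/FIRST conflict is possible there.

Conflict for C: C → S F and C → C F
  Overlap: { 'b', 'e' }

Answer: Yes. C → S F / C → C F on { 'b', 'e' }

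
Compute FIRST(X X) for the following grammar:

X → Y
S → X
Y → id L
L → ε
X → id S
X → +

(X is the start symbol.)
FIRST sets of the non-terminals involved (from the grammar, by fixed-point iteration):
  FIRST(X) = { '+', 'id' }

To compute FIRST(X X), process the symbols left to right:
Symbol X is a non-terminal. Add FIRST(X) \ {ε} = { '+', 'id' }
X is not nullable (ε ∉ FIRST(X)), so stop here.
FIRST(X X) = { '+', 'id' }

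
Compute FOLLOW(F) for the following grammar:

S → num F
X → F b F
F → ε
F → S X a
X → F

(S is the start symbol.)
{ $, 'a', 'b', 'num' }

To compute FOLLOW(F), find every occurrence of F on a right-hand side N → α F β: add FIRST(β) \ {ε}, and if β is empty or nullable also add FOLLOW(N). Iterate to a fixed point.

In S → num F: F is at the end, add FOLLOW(S)
In X → F b F: F is followed by b F, add FIRST(b F) \ {ε} = { 'b' }
In X → F b F: F is at the end, add FOLLOW(X)
In X → F: F is at the end, add FOLLOW(X)

The FOLLOW sets referred to above (computed the same way, to a fixed point):
  FOLLOW(S) = { $, 'a', 'b', 'num' }
  FOLLOW(X) = { 'a' }

Taking the union: FOLLOW(F) = { $, 'a', 'b', 'num' }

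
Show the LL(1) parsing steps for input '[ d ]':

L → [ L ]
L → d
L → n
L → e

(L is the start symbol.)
Stack is shown with the top on the left.

Stack    Input    Action
------------------------
L $      [ d ] $  output L → [ L ]
[ L ] $  [ d ] $  match '['
L ] $    d ] $    output L → d
d ] $    d ] $    match 'd'
] $      ] $      match ']'
$        $        accept

The string is accepted.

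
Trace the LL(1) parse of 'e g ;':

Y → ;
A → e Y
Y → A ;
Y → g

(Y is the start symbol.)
Stack is shown with the top on the left.

Stack    Input    Action
------------------------
Y $      e g ; $  output Y → A ;
A ; $    e g ; $  output A → e Y
e Y ; $  e g ; $  match 'e'
Y ; $    g ; $    output Y → g
g ; $    g ; $    match 'g'
; $      ; $      match ';'
$        $        accept

The string is accepted.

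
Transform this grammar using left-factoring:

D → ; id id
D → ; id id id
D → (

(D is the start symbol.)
D → ; id id D'
D' → ε
D' → id
D → (

Left-factoring transforms A → αβ₁ | αβ₂ into A → αA' and A' → β₁ | β₂
(α is the longest common prefix among the alternatives). Repeat until
no nonterminal has two alternatives with a common prefix.

Round 1: D has alternatives sharing prefix '; id id'. Introduce D': D → ; id id D'
  Add: D' → ε
  Add: D' → id

No remaining common prefixes — done.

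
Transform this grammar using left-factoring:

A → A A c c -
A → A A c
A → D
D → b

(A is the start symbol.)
A → A A c A'
A' → c -
A' → ε
A → D
D → b

Left-factoring transforms A → αβ₁ | αβ₂ into A → αA' and A' → β₁ | β₂
(α is the longest common prefix among the alternatives). Repeat until
no nonterminal has two alternatives with a common prefix.

Round 1: A has alternatives sharing prefix 'A A c'. Introduce A': A → A A c A'
  Add: A' → c -
  Add: A' → ε

No remaining common prefixes — done.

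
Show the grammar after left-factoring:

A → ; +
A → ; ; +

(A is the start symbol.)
A → ; A'
A' → +
A' → ; +

Left-factoring transforms A → αβ₁ | αβ₂ into A → αA' and A' → β₁ | β₂
(α is the longest common prefix among the alternatives). Repeat until
no nonterminal has two alternatives with a common prefix.

Round 1: A has alternatives sharing prefix ';'. Introduce A': A → ; A'
  Add: A' → +
  Add: A' → ; +

No remaining common prefixes — done.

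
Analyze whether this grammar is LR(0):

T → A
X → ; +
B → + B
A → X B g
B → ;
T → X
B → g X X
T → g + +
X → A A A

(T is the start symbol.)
No. Shift-reduce conflict between [T → A .] and [X → . ; +]

A grammar is LR(0) if no state in the canonical LR(0) collection has:
  - both a shift item (dot before a terminal) and a complete item (shift-reduce conflict), or
  - two or more complete items (reduce-reduce conflict; the accept item [T' → T .] counts as a complete item here).

Augment with T' → T and build the canonical LR(0) collection (I0 = CLOSURE({[T' → . T]}), then GOTO on every symbol after a dot until no new states appear). It has 22 states:
  I0: { [A → . X B g], [T → . A], [T → . X], [T → . g + +], [T' → . T], [X → . ; +], [X → . A A A] }  — shift
  I1: { [X → ; . +] }  — shift
  I2: { [A → . X B g], [T → A .], [X → . ; +], [X → . A A A], [X → A . A A] }  — shift, reduce
  I3: { [T' → T .] }  — accept
  I4: { [A → X . B g], [B → . + B], [B → . ;], [B → . g X X], [T → X .] }  — shift, reduce
  I5: { [T → g . + +] }  — shift
  I6: { [T → g + . +] }  — shift
  I7: { [T → g + + .] }  — reduce
  I8: { [B → + . B], [B → . + B], [B → . ;], [B → . g X X] }  — shift
  I9: { [B → ; .] }  — reduce
  I10: { [A → X B . g] }  — shift
  I11: { [A → . X B g], [B → g . X X], [X → . ; +], [X → . A A A] }  — shift
  I12: { [A → . X B g], [X → . ; +], [X → . A A A], [X → A . A A] }  — shift
  I13: { [A → . X B g], [A → X . B g], [B → . + B], [B → . ;], [B → . g X X], [B → g X . X], [X → . ; +], [X → . A A A] }  — shift
  I14: { [B → ; .], [X → ; . +] }  — shift, reduce
  I15: { [A → X . B g], [B → . + B], [B → . ;], [B → . g X X], [B → g X X .] }  — shift, reduce
  I16: { [X → ; + .] }  — reduce
  I17: { [A → . X B g], [X → . ; +], [X → . A A A], [X → A . A A], [X → A A . A] }  — shift
  I18: { [A → X . B g], [B → . + B], [B → . ;], [B → . g X X] }  — shift
  I19: { [A → . X B g], [X → . ; +], [X → . A A A], [X → A . A A], [X → A A . A], [X → A A A .] }  — shift, reduce
  I20: { [A → X B g .] }  — reduce
  I21: { [B → + B .] }  — reduce

Conflict in state I2:
  Shift-reduce conflict between [T → A .] and [X → . ; +]
So the grammar is NOT LR(0).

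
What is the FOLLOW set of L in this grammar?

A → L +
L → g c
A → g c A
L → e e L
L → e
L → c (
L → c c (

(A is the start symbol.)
{ '+' }

In A → L +: L is followed by '+', add FIRST('+') \ {ε} = { '+' }
In L → e e L: L is at the end; this adds FOLLOW(L) to itself — nothing new

Taking the union: FOLLOW(L) = { '+' }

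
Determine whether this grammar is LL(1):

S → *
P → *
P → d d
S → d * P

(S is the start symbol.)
A grammar is LL(1) if for each non-terminal N with multiple productions, the predict sets of those productions are pairwise disjoint, where PREDICT(N → α) = (FIRST(α) \ {ε}) ∪ (FOLLOW(N) if α ⇒* ε).

For S:
  PREDICT(S → '*') = { '*' }
  PREDICT(S → d '*' P) = { 'd' }
For P:
  PREDICT(P → '*') = { '*' }
  PREDICT(P → d d) = { 'd' }

All predict sets are disjoint. The grammar IS LL(1).

Answer: Yes, the grammar is LL(1).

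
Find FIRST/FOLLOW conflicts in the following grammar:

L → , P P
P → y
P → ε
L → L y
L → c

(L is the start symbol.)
Yes. P → y with FOLLOW(P) on { 'y' }

A FIRST/FOLLOW conflict occurs when a non-terminal N has a nullable alternative N → β (β ⇒* ε) and another alternative N → α with FIRST(α) ∩ FOLLOW(N) ≠ ∅: on such a lookahead the parser cannot decide between expanding α and letting N vanish via β.

Nullable non-terminals: P.

P: nullable alternative(s) P → ε; FOLLOW(P) = { $, 'y' }
  P → y: FIRST \ {ε} = { 'y' } — overlaps FOLLOW(P) on { 'y' }: CONFLICT
  P → ε: FIRST \ {ε} = { } — this is the only nullable alternative, skip

L has no nullable alternative, so no FIRST/FOLLOW check is needed there.

So the grammar has 1 FIRST/FOLLOW conflict (marked CONFLICT above).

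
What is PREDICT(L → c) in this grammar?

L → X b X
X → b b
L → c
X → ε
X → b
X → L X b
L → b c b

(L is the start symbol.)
PREDICT(L → c) = (FIRST(RHS) \ {ε}) ∪ (FOLLOW(L) if ε ∈ FIRST(RHS), i.e. RHS ⇒* ε)
FIRST(c) = { 'c' }
ε ∉ FIRST(c), so FOLLOW(L) is not added.
PREDICT(L → c) = { 'c' }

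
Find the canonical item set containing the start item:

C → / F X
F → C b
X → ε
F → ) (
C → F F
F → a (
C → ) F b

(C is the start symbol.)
{ [C → . ) F b], [C → . / F X], [C → . F F], [C' → . C], [F → . ) (], [F → . C b], [F → . a (] }

First, augment the grammar with C' → C
I₀ = CLOSURE({ [C' → . C] }):
  [C' → . C] has the dot before C: add [C → . / F X], [C → . F F], [C → . ) F b]
  [C → . F F] has the dot before F: add [F → . C b], [F → . ) (], [F → . a (]
No further items can be added.

I₀ = { [C → . ) F b], [C → . / F X], [C → . F F], [C' → . C], [F → . ) (], [F → . C b], [F → . a (] }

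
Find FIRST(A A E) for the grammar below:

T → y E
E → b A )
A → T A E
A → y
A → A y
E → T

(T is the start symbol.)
FIRST sets of the non-terminals involved (from the grammar, by fixed-point iteration):
  FIRST(A) = { 'y' }

To compute FIRST(A A E), process the symbols left to right:
Symbol A is a non-terminal. Add FIRST(A) \ {ε} = { 'y' }
A is not nullable (ε ∉ FIRST(A)), so stop here.
FIRST(A A E) = { 'y' }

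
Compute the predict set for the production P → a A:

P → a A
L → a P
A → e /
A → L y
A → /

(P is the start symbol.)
PREDICT(P → a A) = (FIRST(RHS) \ {ε}) ∪ (FOLLOW(P) if ε ∈ FIRST(RHS), i.e. RHS ⇒* ε)
FIRST(a A) = { 'a' }
ε ∉ FIRST(a A), so FOLLOW(P) is not added.
PREDICT(P → a A) = { 'a' }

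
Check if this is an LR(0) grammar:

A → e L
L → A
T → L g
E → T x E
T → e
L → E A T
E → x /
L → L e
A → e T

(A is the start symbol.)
A grammar is LR(0) if no state in the canonical LR(0) collection has:
  - both a shift item (dot before a terminal) and a complete item (shift-reduce conflict), or
  - two or more complete items (reduce-reduce conflict; the accept item [A' → A .] counts as a complete item here).

Augment with A' → A and build the canonical LR(0) collection (I0 = CLOSURE({[A' → . A]}), then GOTO on every symbol after a dot until no new states appear). It has 18 states:
  I0: { [A → . e L], [A → . e T], [A' → . A] }  — shift
  I1: { [A' → A .] }  — accept
  I2: { [A → . e L], [A → . e T], [A → e . L], [A → e . T], [E → . T x E], [E → . x /], [L → . A], [L → . E A T], [L → . L e], [T → . L g], [T → . e] }  — shift
  I3: { [L → A .] }  — reduce
  I4: { [A → . e L], [A → . e T], [L → E . A T] }  — shift
  I5: { [A → e L .], [L → L . e], [T → L . g] }  — shift, reduce
  I6: { [A → e T .], [E → T . x E] }  — shift, reduce
  I7: { [A → . e L], [A → . e T], [A → e . L], [A → e . T], [E → . T x E], [E → . x /], [L → . A], [L → . E A T], [L → . L e], [T → . L g], [T → . e], [T → e .] }  — shift, reduce
  I8: { [E → x . /] }  — shift
  I9: { [E → x / .] }  — reduce
  I10: { [A → . e L], [A → . e T], [E → . T x E], [E → . x /], [E → T x . E], [L → . A], [L → . E A T], [L → . L e], [T → . L g], [T → . e] }  — shift
  I11: { [A → . e L], [A → . e T], [E → T x E .], [L → E . A T] }  — shift, reduce
  I12: { [L → L . e], [T → L . g] }  — shift
  I13: { [E → T . x E] }  — shift
  I14: { [L → L e .] }  — reduce
  I15: { [T → L g .] }  — reduce
  I16: { [A → . e L], [A → . e T], [E → . T x E], [E → . x /], [L → . A], [L → . E A T], [L → . L e], [L → E A . T], [T → . L g], [T → . e] }  — shift
  I17: { [E → T . x E], [L → E A T .] }  — shift, reduce

Conflict in state I5:
  Shift-reduce conflict between [A → e L .] and [L → L . e]
So the grammar is NOT LR(0).

Answer: No. Shift-reduce conflict between [A → e L .] and [L → L . e]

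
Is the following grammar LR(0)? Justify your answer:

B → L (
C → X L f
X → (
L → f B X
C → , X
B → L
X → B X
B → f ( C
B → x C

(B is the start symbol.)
No. Shift-reduce conflict between [B → L .] and [B → L . (]

A grammar is LR(0) if no state in the canonical LR(0) collection has:
  - both a shift item (dot before a terminal) and a complete item (shift-reduce conflict), or
  - two or more complete items (reduce-reduce conflict; the accept item [B' → B .] counts as a complete item here).

Augment with B' → B and build the canonical LR(0) collection (I0 = CLOSURE({[B' → . B]}), then GOTO on every symbol after a dot until no new states appear). It has 20 states:
  I0: { [B → . L (], [B → . L], [B → . f ( C], [B → . x C], [B' → . B], [L → . f B X] }  — shift
  I1: { [B' → B .] }  — accept
  I2: { [B → L . (], [B → L .] }  — shift, reduce
  I3: { [B → . L (], [B → . L], [B → . f ( C], [B → . x C], [B → f . ( C], [L → . f B X], [L → f . B X] }  — shift
  I4: { [B → . L (], [B → . L], [B → . f ( C], [B → . x C], [B → x . C], [C → . , X], [C → . X L f], [L → . f B X], [X → . (], [X → . B X] }  — shift
  I5: { [X → ( .] }  — reduce
  I6: { [B → . L (], [B → . L], [B → . f ( C], [B → . x C], [C → , . X], [L → . f B X], [X → . (], [X → . B X] }  — shift
  I7: { [B → . L (], [B → . L], [B → . f ( C], [B → . x C], [L → . f B X], [X → . (], [X → . B X], [X → B . X] }  — shift
  I8: { [B → x C .] }  — reduce
  I9: { [C → X . L f], [L → . f B X] }  — shift
  I10: { [C → X L . f] }  — shift
  I11: { [B → . L (], [B → . L], [B → . f ( C], [B → . x C], [L → . f B X], [L → f . B X] }  — shift
  I12: { [B → . L (], [B → . L], [B → . f ( C], [B → . x C], [L → . f B X], [L → f B . X], [X → . (], [X → . B X] }  — shift
  I13: { [L → f B X .] }  — reduce
  I14: { [C → X L f .] }  — reduce
  I15: { [X → B X .] }  — reduce
  I16: { [C → , X .] }  — reduce
  I17: { [B → . L (], [B → . L], [B → . f ( C], [B → . x C], [B → f ( . C], [C → . , X], [C → . X L f], [L → . f B X], [X → . (], [X → . B X] }  — shift
  I18: { [B → f ( C .] }  — reduce
  I19: { [B → L ( .] }  — reduce

Conflict in state I2:
  Shift-reduce conflict between [B → L .] and [B → L . (]
So the grammar is NOT LR(0).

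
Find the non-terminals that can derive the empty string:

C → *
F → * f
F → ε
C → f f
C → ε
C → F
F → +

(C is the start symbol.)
ε-productions: F → ε, C → ε
So F, C are immediately nullable.
Every non-terminal is now nullable.
Nullable = { 'C', 'F' }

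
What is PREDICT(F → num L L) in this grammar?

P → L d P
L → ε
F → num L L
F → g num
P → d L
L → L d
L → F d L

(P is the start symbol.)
PREDICT(F → num L L) = (FIRST(RHS) \ {ε}) ∪ (FOLLOW(F) if ε ∈ FIRST(RHS), i.e. RHS ⇒* ε)
FIRST(num L L) = { 'num' }
ε ∉ FIRST(num L L), so FOLLOW(F) is not added.
PREDICT(F → num L L) = { 'num' }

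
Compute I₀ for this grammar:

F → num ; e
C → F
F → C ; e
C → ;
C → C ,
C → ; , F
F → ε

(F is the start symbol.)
{ [C → . ; , F], [C → . ;], [C → . C ,], [C → . F], [F → . C ; e], [F → . num ; e], [F → .], [F' → . F] }

First, augment the grammar with F' → F
I₀ = CLOSURE({ [F' → . F] }):
  [F' → . F] has the dot before F: add [F → . num ; e], [F → . C ; e], [F → .]
  [F → . C ; e] has the dot before C: add [C → . F], [C → . ;], [C → . C ,], [C → . ; , F]
No further items can be added.

I₀ = { [C → . ; , F], [C → . ;], [C → . C ,], [C → . F], [F → . C ; e], [F → . num ; e], [F → .], [F' → . F] }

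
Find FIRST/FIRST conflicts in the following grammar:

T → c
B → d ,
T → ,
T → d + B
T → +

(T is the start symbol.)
Productions for T:
  T → c: FIRST = { 'c' }
  T → ,: FIRST = { ',' }
  T → d + B: FIRST = { 'd' }
  T → +: FIRST = { '+' }
B has only one production, so no FIRST/FIRST conflict is possible there.

All alternatives of each non-terminal have pairwise disjoint FIRST sets.

Answer: No FIRST/FIRST conflicts.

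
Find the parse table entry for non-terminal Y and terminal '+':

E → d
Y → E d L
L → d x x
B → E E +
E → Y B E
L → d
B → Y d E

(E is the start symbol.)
To find M[Y, '+'], we find productions for Y where '+' is in the predict set (PREDICT(N → α) = (FIRST(α) \ {ε}) ∪ (FOLLOW(N) if α ⇒* ε)).

Relevant sets:
  FIRST(E) = { 'd' }

Y → E d L: PREDICT = { 'd' }

M[Y, '+'] is empty (no production applies)

Answer: Empty (error entry)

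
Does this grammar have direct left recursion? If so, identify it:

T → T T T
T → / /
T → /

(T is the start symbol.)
T → T T T: LEFT RECURSIVE (starts with T)
T → / /: starts with '/'
T → /: starts with '/'

The grammar has direct left recursion on: T.

Answer: Yes, T is left-recursive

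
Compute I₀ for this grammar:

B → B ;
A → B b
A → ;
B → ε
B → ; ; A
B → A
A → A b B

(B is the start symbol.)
First, augment the grammar with B' → B
I₀ = CLOSURE({ [B' → . B] }):
  [B' → . B] has the dot before B: add [B → . B ;], [B → .], [B → . ; ; A], [B → . A]
  [B → . A] has the dot before A: add [A → . B b], [A → . ;], [A → . A b B]
No further items can be added.

I₀ = { [A → . ;], [A → . A b B], [A → . B b], [B → . ; ; A], [B → . A], [B → . B ;], [B → .], [B' → . B] }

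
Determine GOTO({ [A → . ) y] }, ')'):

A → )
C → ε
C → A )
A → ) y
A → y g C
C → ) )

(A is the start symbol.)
GOTO(I, ')') = CLOSURE({ [A → αX.β] : [A → α.Xβ] ∈ I, X = ')' })

Items with dot before ')', with the dot advanced:
  [A → . ) y] → [A → ) . y]
Closure adds nothing (no advanced item has the dot before a non-terminal).

GOTO = { [A → ) . y] }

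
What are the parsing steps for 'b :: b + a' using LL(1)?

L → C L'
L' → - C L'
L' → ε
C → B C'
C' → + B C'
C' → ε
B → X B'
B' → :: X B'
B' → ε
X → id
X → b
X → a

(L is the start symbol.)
LL(1) parsing maintains a stack (initially the start symbol over $) and the input. At each step: if the stack top is a terminal, match it against the current input token; if it is a non-terminal N, replace it with the RHS of M[N, lookahead] (the unique production whose predict set contains the lookahead).

Stack is shown with the top on the left.

Stack            Input         Action
-------------------------------------
L $              b :: b + a $  output L → C L'
C L' $           b :: b + a $  output C → B C'
B C' L' $        b :: b + a $  output B → X B'
X B' C' L' $     b :: b + a $  output X → b
b B' C' L' $     b :: b + a $  match 'b'
B' C' L' $       :: b + a $    output B' → :: X B'
:: X B' C' L' $  :: b + a $    match '::'
X B' C' L' $     b + a $       output X → b
b B' C' L' $     b + a $       match 'b'
B' C' L' $       + a $         output B' → ε
C' L' $          + a $         output C' → + B C'
+ B C' L' $      + a $         match '+'
B C' L' $        a $           output B → X B'
X B' C' L' $     a $           output X → a
a B' C' L' $     a $           match 'a'
B' C' L' $       $             output B' → ε
C' L' $          $             output C' → ε
L' $             $             output L' → ε
$                $             accept

The string is accepted.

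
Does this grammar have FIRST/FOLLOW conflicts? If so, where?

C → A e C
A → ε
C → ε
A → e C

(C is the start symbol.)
Nullable non-terminals: A, C.
FIRST sets used below: FIRST(A) = { 'e', ε }

A: nullable alternative(s) A → ε; FOLLOW(A) = { 'e' }
  A → ε: FIRST \ {ε} = { } — this is the only nullable alternative, skip
  A → e C: FIRST \ {ε} = { 'e' } — overlaps FOLLOW(A) on { 'e' }: CONFLICT

C: nullable alternative(s) C → ε; FOLLOW(C) = { $, 'e' }
  C → A e C: FIRST \ {ε} = { 'e' } — overlaps FOLLOW(C) on { 'e' }: CONFLICT
  C → ε: FIRST \ {ε} = { } — this is the only nullable alternative, skip

So the grammar has 2 FIRST/FOLLOW conflicts (marked CONFLICT above).

Answer: Yes. C → A e C with FOLLOW(C) on { 'e' }; A → e C with FOLLOW(A) on { 'e' }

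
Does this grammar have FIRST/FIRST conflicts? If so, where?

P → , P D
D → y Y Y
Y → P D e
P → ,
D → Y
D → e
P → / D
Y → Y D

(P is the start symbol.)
FIRST sets of the non-terminals at (or reachable through a nullable prefix from) the front of some alternative:
  FIRST(Y) = { ',', '/' }
  FIRST(P) = { ',', '/' }

Productions for P:
  P → , P D: FIRST = { ',' }
  P → ,: FIRST = { ',' }
  P → / D: FIRST = { '/' }
Productions for D:
  D → y Y Y: FIRST = { 'y' }
  D → Y: FIRST = { ',', '/' }
  D → e: FIRST = { 'e' }
Productions for Y:
  Y → P D e: FIRST = { ',', '/' }
  Y → Y D: FIRST = { ',', '/' }

Conflict for P: P → , P D and P → ,
  Overlap: { ',' }
Conflict for Y: Y → P D e and Y → Y D
  Overlap: { ',', '/' }

Answer: Yes. P → ',' P D / P → ',' on { ',' }; Y → P D e / Y → Y D on { ',', '/' }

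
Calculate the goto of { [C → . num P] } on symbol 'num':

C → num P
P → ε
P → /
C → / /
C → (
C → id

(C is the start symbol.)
GOTO(I, 'num') = CLOSURE({ [A → αX.β] : [A → α.Xβ] ∈ I, X = 'num' })

Items with dot before 'num', with the dot advanced:
  [C → . num P] → [C → num . P]
Closure of the advanced items:
  [C → num . P] has the dot before P: add [P → .], [P → . /]

GOTO = { [C → num . P], [P → . /], [P → .] }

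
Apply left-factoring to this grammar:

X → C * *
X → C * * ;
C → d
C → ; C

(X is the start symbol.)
X → C * * X'
X' → ε
X' → ;
C → d
C → ; C

Left-factoring transforms A → αβ₁ | αβ₂ into A → αA' and A' → β₁ | β₂
(α is the longest common prefix among the alternatives). Repeat until
no nonterminal has two alternatives with a common prefix.

Round 1: X has alternatives sharing prefix 'C * *'. Introduce X': X → C * * X'
  Add: X' → ε
  Add: X' → ;

No remaining common prefixes — done.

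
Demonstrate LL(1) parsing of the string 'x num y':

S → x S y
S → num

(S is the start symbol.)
Stack is shown with the top on the left.

Stack    Input      Action
--------------------------
S $      x num y $  output S → x S y
x S y $  x num y $  match 'x'
S y $    num y $    output S → num
num y $  num y $    match 'num'
y $      y $        match 'y'
$        $          accept

The string is accepted.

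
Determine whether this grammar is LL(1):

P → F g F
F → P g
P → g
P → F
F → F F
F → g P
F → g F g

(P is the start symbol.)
A grammar is LL(1) if for each non-terminal N with multiple productions, the predict sets of those productions are pairwise disjoint, where PREDICT(N → α) = (FIRST(α) \ {ε}) ∪ (FOLLOW(N) if α ⇒* ε).

Relevant sets:
  FIRST(F) = { 'g' }
  FIRST(P) = { 'g' }

For P:
  PREDICT(P → F g F) = { 'g' }
  PREDICT(P → g) = { 'g' }
  PREDICT(P → F) = { 'g' }
For F:
  PREDICT(F → P g) = { 'g' }
  PREDICT(F → F F) = { 'g' }
  PREDICT(F → g P) = { 'g' }
  PREDICT(F → g F g) = { 'g' }

Conflict found: Predict set conflict for P: { 'g' }
The grammar is NOT LL(1).

Answer: No. Predict set conflict for P: { 'g' }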